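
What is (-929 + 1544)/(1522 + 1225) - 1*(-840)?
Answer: 56295/67 ≈ 840.22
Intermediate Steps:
(-929 + 1544)/(1522 + 1225) - 1*(-840) = 615/2747 + 840 = 615*(1/2747) + 840 = 15/67 + 840 = 56295/67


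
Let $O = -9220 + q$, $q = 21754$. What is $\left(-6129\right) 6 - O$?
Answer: $-49308$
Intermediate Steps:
$O = 12534$ ($O = -9220 + 21754 = 12534$)
$\left(-6129\right) 6 - O = \left(-6129\right) 6 - 12534 = -36774 - 12534 = -49308$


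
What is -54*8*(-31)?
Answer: 13392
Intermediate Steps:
-54*8*(-31) = -27*16*(-31) = -432*(-31) = 13392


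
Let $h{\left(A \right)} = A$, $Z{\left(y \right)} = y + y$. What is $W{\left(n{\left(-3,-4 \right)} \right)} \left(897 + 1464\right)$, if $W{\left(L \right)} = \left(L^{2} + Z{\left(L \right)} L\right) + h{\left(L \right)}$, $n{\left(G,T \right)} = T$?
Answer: $103884$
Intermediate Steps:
$Z{\left(y \right)} = 2 y$
$W{\left(L \right)} = L + 3 L^{2}$ ($W{\left(L \right)} = \left(L^{2} + 2 L L\right) + L = \left(L^{2} + 2 L^{2}\right) + L = 3 L^{2} + L = L + 3 L^{2}$)
$W{\left(n{\left(-3,-4 \right)} \right)} \left(897 + 1464\right) = - 4 \left(1 + 3 \left(-4\right)\right) \left(897 + 1464\right) = - 4 \left(1 - 12\right) 2361 = \left(-4\right) \left(-11\right) 2361 = 44 \cdot 2361 = 103884$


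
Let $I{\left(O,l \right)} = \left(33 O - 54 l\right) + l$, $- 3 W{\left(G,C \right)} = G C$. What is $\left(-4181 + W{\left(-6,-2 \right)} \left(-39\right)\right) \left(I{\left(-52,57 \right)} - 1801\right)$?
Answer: $26315450$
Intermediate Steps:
$W{\left(G,C \right)} = - \frac{C G}{3}$ ($W{\left(G,C \right)} = - \frac{G C}{3} = - \frac{C G}{3}$)
$I{\left(O,l \right)} = - 53 l + 33 O$ ($I{\left(O,l \right)} = \left(- 54 l + 33 O\right) + l = - 53 l + 33 O$)
$\left(-4181 + W{\left(-6,-2 \right)} \left(-39\right)\right) \left(I{\left(-52,57 \right)} - 1801\right) = \left(-4181 + \left(- \frac{1}{3}\right) \left(-2\right) \left(-6\right) \left(-39\right)\right) \left(\left(\left(-53\right) 57 + 33 \left(-52\right)\right) - 1801\right) = \left(-4181 - -156\right) \left(\left(-3021 - 1716\right) - 1801\right) = \left(-4181 + 156\right) \left(-4737 - 1801\right) = \left(-4025\right) \left(-6538\right) = 26315450$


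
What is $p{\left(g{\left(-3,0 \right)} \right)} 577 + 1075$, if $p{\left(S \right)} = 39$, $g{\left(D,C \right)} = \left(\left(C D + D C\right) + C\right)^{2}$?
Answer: $23578$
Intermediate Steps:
$g{\left(D,C \right)} = \left(C + 2 C D\right)^{2}$ ($g{\left(D,C \right)} = \left(\left(C D + C D\right) + C\right)^{2} = \left(2 C D + C\right)^{2} = \left(C + 2 C D\right)^{2}$)
$p{\left(g{\left(-3,0 \right)} \right)} 577 + 1075 = 39 \cdot 577 + 1075 = 22503 + 1075 = 23578$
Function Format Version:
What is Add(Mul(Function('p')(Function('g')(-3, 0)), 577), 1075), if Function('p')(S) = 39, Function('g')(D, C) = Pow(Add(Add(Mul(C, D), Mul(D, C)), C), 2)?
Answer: 23578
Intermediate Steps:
Function('g')(D, C) = Pow(Add(C, Mul(2, C, D)), 2) (Function('g')(D, C) = Pow(Add(Add(Mul(C, D), Mul(C, D)), C), 2) = Pow(Add(Mul(2, C, D), C), 2) = Pow(Add(C, Mul(2, C, D)), 2))
Add(Mul(Function('p')(Function('g')(-3, 0)), 577), 1075) = Add(Mul(39, 577), 1075) = Add(22503, 1075) = 23578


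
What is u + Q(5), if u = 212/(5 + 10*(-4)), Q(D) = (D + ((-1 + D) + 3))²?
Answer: 4828/35 ≈ 137.94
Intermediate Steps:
Q(D) = (2 + 2*D)² (Q(D) = (D + (2 + D))² = (2 + 2*D)²)
u = -212/35 (u = 212/(5 - 40) = 212/(-35) = 212*(-1/35) = -212/35 ≈ -6.0571)
u + Q(5) = -212/35 + 4*(1 + 5)² = -212/35 + 4*6² = -212/35 + 4*36 = -212/35 + 144 = 4828/35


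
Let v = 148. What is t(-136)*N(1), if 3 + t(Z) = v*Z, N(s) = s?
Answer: -20131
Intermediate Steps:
t(Z) = -3 + 148*Z
t(-136)*N(1) = (-3 + 148*(-136))*1 = (-3 - 20128)*1 = -20131*1 = -20131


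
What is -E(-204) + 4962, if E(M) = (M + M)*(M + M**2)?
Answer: 16901058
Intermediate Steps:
E(M) = 2*M*(M + M**2) (E(M) = (2*M)*(M + M**2) = 2*M*(M + M**2))
-E(-204) + 4962 = -2*(-204)**2*(1 - 204) + 4962 = -2*41616*(-203) + 4962 = -1*(-16896096) + 4962 = 16896096 + 4962 = 16901058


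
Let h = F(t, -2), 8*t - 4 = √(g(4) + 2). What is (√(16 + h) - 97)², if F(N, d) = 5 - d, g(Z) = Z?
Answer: (97 - √23)² ≈ 8501.6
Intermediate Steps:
t = ½ + √6/8 (t = ½ + √(4 + 2)/8 = ½ + √6/8 ≈ 0.80619)
h = 7 (h = 5 - 1*(-2) = 5 + 2 = 7)
(√(16 + h) - 97)² = (√(16 + 7) - 97)² = (√23 - 97)² = (-97 + √23)²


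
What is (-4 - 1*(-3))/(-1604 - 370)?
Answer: 1/1974 ≈ 0.00050659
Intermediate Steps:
(-4 - 1*(-3))/(-1604 - 370) = (-4 + 3)/(-1974) = -1/1974*(-1) = 1/1974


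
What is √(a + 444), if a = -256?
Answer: 2*√47 ≈ 13.711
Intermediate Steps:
√(a + 444) = √(-256 + 444) = √188 = 2*√47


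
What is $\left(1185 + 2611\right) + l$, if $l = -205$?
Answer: $3591$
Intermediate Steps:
$\left(1185 + 2611\right) + l = \left(1185 + 2611\right) - 205 = 3796 - 205 = 3591$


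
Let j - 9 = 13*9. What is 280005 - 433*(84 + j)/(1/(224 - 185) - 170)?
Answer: 265671345/947 ≈ 2.8054e+5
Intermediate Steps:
j = 126 (j = 9 + 13*9 = 9 + 117 = 126)
280005 - 433*(84 + j)/(1/(224 - 185) - 170) = 280005 - 433*(84 + 126)/(1/(224 - 185) - 170) = 280005 - 90930/(1/39 - 170) = 280005 - 90930/(-6629/39) = 280005 - 90930*(-39)/6629 = 280005 - 433*(-1170/947) = 280005 + 506610/947 = 265671345/947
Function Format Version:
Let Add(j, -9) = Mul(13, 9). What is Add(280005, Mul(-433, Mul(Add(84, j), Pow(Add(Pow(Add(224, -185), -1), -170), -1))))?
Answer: Rational(265671345, 947) ≈ 2.8054e+5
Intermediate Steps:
j = 126 (j = Add(9, Mul(13, 9)) = Add(9, 117) = 126)
Add(280005, Mul(-433, Mul(Add(84, j), Pow(Add(Pow(Add(224, -185), -1), -170), -1)))) = Add(280005, Mul(-433, Mul(Add(84, 126), Pow(Add(Pow(Add(224, -185), -1), -170), -1)))) = Add(280005, Mul(-433, Mul(210, Pow(Add(Pow(39, -1), -170), -1)))) = Add(280005, Mul(-433, Mul(210, Pow(Add(Rational(1, 39), -170), -1)))) = Add(280005, Mul(-433, Mul(210, Pow(Rational(-6629, 39), -1)))) = Add(280005, Mul(-433, Mul(210, Rational(-39, 6629)))) = Add(280005, Mul(-433, Rational(-1170, 947))) = Add(280005, Rational(506610, 947)) = Rational(265671345, 947)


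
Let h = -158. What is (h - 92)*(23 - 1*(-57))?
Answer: -20000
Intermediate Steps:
(h - 92)*(23 - 1*(-57)) = (-158 - 92)*(23 - 1*(-57)) = -250*(23 + 57) = -250*80 = -20000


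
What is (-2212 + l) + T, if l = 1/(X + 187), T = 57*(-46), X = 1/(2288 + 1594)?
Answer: -3509165908/725935 ≈ -4834.0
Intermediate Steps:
X = 1/3882 ≈ 0.00025760
T = -2622
l = 3882/725935 (l = 1/(1/3882 + 187) = 1/(725935/3882) = 3882/725935 ≈ 0.0053476)
(-2212 + l) + T = (-2212 + 3882/725935) - 2622 = -1605764338/725935 - 2622 = -3509165908/725935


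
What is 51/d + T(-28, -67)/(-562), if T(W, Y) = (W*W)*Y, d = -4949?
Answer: 129966205/1390669 ≈ 93.456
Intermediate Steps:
T(W, Y) = Y*W² (T(W, Y) = W²*Y = Y*W²)
51/d + T(-28, -67)/(-562) = 51/(-4949) - 67*(-28)²/(-562) = 51*(-1/4949) - 67*784*(-1/562) = -51/4949 - 52528*(-1/562) = -51/4949 + 26264/281 = 129966205/1390669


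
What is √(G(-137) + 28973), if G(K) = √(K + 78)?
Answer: √(28973 + I*√59) ≈ 170.21 + 0.023*I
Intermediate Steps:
G(K) = √(78 + K)
√(G(-137) + 28973) = √(√(78 - 137) + 28973) = √(√(-59) + 28973) = √(I*√59 + 28973) = √(28973 + I*√59)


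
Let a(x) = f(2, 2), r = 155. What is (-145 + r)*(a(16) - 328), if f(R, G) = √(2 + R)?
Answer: -3260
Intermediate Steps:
a(x) = 2 (a(x) = √(2 + 2) = √4 = 2)
(-145 + r)*(a(16) - 328) = (-145 + 155)*(2 - 328) = 10*(-326) = -3260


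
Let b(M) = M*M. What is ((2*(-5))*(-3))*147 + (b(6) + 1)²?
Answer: 5779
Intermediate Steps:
b(M) = M²
((2*(-5))*(-3))*147 + (b(6) + 1)² = ((2*(-5))*(-3))*147 + (6² + 1)² = -10*(-3)*147 + (36 + 1)² = 30*147 + 37² = 4410 + 1369 = 5779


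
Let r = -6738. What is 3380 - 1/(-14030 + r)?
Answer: 70195841/20768 ≈ 3380.0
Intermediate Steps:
3380 - 1/(-14030 + r) = 3380 - 1/(-14030 - 6738) = 3380 - 1/(-20768) = 3380 - 1*(-1/20768) = 3380 + 1/20768 = 70195841/20768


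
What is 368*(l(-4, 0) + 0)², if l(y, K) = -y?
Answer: 5888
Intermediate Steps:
368*(l(-4, 0) + 0)² = 368*(-1*(-4) + 0)² = 368*(4 + 0)² = 368*4² = 368*16 = 5888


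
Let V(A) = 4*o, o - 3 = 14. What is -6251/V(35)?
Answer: -6251/68 ≈ -91.927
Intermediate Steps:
o = 17 (o = 3 + 14 = 17)
V(A) = 68 (V(A) = 4*17 = 68)
-6251/V(35) = -6251/68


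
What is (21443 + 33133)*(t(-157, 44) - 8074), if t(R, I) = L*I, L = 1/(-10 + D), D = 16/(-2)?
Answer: -440780032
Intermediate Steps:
D = -8 (D = 16*(-½) = -8)
L = -1/18 (L = 1/(-10 - 8) = 1/(-18) = -1/18 ≈ -0.055556)
t(R, I) = -I/18
(21443 + 33133)*(t(-157, 44) - 8074) = (21443 + 33133)*(-1/18*44 - 8074) = 54576*(-22/9 - 8074) = 54576*(-72688/9) = -440780032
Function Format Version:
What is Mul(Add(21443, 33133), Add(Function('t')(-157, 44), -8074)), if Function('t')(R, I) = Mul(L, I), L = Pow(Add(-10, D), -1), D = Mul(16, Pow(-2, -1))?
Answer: -440780032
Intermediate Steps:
D = -8 (D = Mul(16, Rational(-1, 2)) = -8)
L = Rational(-1, 18) (L = Pow(Add(-10, -8), -1) = Pow(-18, -1) = Rational(-1, 18) ≈ -0.055556)
Function('t')(R, I) = Mul(Rational(-1, 18), I)
Mul(Add(21443, 33133), Add(Function('t')(-157, 44), -8074)) = Mul(Add(21443, 33133), Add(Mul(Rational(-1, 18), 44), -8074)) = Mul(54576, Add(Rational(-22, 9), -8074)) = Mul(54576, Rational(-72688, 9)) = -440780032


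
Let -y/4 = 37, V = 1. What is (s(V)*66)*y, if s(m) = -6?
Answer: 58608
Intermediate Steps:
y = -148 (y = -4*37 = -148)
(s(V)*66)*y = -6*66*(-148) = -396*(-148) = 58608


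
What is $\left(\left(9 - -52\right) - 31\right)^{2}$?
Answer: $900$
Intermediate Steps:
$\left(\left(9 - -52\right) - 31\right)^{2} = \left(\left(9 + 52\right) - 31\right)^{2} = \left(61 - 31\right)^{2} = 30^{2} = 900$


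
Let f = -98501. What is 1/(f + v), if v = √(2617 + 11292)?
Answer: -98501/9702433092 - √13909/9702433092 ≈ -1.0164e-5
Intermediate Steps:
v = √13909 ≈ 117.94
1/(f + v) = 1/(-98501 + √13909)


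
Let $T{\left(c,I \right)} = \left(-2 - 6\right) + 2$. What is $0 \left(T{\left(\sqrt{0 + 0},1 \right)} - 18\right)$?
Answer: $0$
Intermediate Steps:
$T{\left(c,I \right)} = -6$ ($T{\left(c,I \right)} = \left(-2 - 6\right) + 2 = -8 + 2 = -6$)
$0 \left(T{\left(\sqrt{0 + 0},1 \right)} - 18\right) = 0 \left(-6 - 18\right) = 0 \left(-24\right) = 0$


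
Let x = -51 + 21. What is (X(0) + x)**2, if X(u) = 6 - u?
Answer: 576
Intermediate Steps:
x = -30
(X(0) + x)**2 = ((6 - 1*0) - 30)**2 = ((6 + 0) - 30)**2 = (6 - 30)**2 = (-24)**2 = 576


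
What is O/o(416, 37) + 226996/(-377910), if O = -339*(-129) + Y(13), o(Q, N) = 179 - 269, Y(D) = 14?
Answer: -183912251/377910 ≈ -486.66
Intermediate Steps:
o(Q, N) = -90
O = 43745 (O = -339*(-129) + 14 = 43731 + 14 = 43745)
O/o(416, 37) + 226996/(-377910) = 43745/(-90) + 226996/(-377910) = 43745*(-1/90) + 226996*(-1/377910) = -8749/18 - 113498/188955 = -183912251/377910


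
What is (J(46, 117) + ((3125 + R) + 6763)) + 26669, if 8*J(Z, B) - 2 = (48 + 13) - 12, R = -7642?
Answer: 231371/8 ≈ 28921.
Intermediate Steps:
J(Z, B) = 51/8 (J(Z, B) = ¼ + ((48 + 13) - 12)/8 = ¼ + (61 - 12)/8 = ¼ + (⅛)*49 = ¼ + 49/8 = 51/8)
(J(46, 117) + ((3125 + R) + 6763)) + 26669 = (51/8 + ((3125 - 7642) + 6763)) + 26669 = (51/8 + (-4517 + 6763)) + 26669 = (51/8 + 2246) + 26669 = 18019/8 + 26669 = 231371/8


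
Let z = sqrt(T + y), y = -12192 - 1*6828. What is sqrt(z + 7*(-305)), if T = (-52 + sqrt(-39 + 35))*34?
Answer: sqrt(-2135 + 2*sqrt(-5197 + 17*I)) ≈ 1.5594 + 46.23*I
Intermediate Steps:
T = -1768 + 68*I (T = (-52 + sqrt(-4))*34 = (-52 + 2*I)*34 = -1768 + 68*I ≈ -1768.0 + 68.0*I)
y = -19020 (y = -12192 - 6828 = -19020)
z = sqrt(-20788 + 68*I) (z = sqrt((-1768 + 68*I) - 19020) = sqrt(-20788 + 68*I) ≈ 0.236 + 144.18*I)
sqrt(z + 7*(-305)) = sqrt(2*sqrt(-5197 + 17*I) + 7*(-305)) = sqrt(2*sqrt(-5197 + 17*I) - 2135) = sqrt(-2135 + 2*sqrt(-5197 + 17*I))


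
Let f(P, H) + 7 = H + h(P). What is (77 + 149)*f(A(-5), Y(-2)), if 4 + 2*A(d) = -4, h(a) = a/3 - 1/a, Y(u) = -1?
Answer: -12317/6 ≈ -2052.8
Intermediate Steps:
h(a) = -1/a + a/3 (h(a) = a*(⅓) - 1/a = a/3 - 1/a = -1/a + a/3)
A(d) = -4 (A(d) = -2 + (½)*(-4) = -2 - 2 = -4)
f(P, H) = -7 + H - 1/P + P/3 (f(P, H) = -7 + (H + (-1/P + P/3)) = -7 + (H - 1/P + P/3) = -7 + H - 1/P + P/3)
(77 + 149)*f(A(-5), Y(-2)) = (77 + 149)*(-7 - 1 - 1/(-4) + (⅓)*(-4)) = 226*(-7 - 1 - 1*(-¼) - 4/3) = 226*(-7 - 1 + ¼ - 4/3) = 226*(-109/12) = -12317/6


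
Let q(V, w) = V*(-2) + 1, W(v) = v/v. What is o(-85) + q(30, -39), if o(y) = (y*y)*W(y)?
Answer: 7166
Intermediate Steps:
W(v) = 1
q(V, w) = 1 - 2*V (q(V, w) = -2*V + 1 = 1 - 2*V)
o(y) = y² (o(y) = (y*y)*1 = y²*1 = y²)
o(-85) + q(30, -39) = (-85)² + (1 - 2*30) = 7225 + (1 - 60) = 7225 - 59 = 7166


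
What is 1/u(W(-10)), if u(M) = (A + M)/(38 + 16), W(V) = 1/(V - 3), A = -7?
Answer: -351/46 ≈ -7.6304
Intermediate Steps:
W(V) = 1/(-3 + V)
u(M) = -7/54 + M/54 (u(M) = (-7 + M)/(38 + 16) = (-7 + M)/54 = (-7 + M)*(1/54) = -7/54 + M/54)
1/u(W(-10)) = 1/(-7/54 + 1/(54*(-3 - 10))) = 1/(-7/54 + (1/54)/(-13)) = 1/(-7/54 + (1/54)*(-1/13)) = 1/(-7/54 - 1/702) = 1/(-46/351) = -351/46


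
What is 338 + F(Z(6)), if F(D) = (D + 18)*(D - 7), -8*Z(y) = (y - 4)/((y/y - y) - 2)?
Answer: 166517/784 ≈ 212.39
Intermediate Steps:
Z(y) = -(-4 + y)/(8*(-1 - y)) (Z(y) = -(y - 4)/(8*((y/y - y) - 2)) = -(-4 + y)/(8*((1 - y) - 2)) = -(-4 + y)/(8*(-1 - y)))
F(D) = (-7 + D)*(18 + D) (F(D) = (18 + D)*(-7 + D) = (-7 + D)*(18 + D))
338 + F(Z(6)) = 338 + (-126 + ((-4 + 6)/(8*(1 + 6)))² + 11*((-4 + 6)/(8*(1 + 6)))) = 338 + (-126 + ((⅛)*2/7)² + 11*((⅛)*2/7)) = 338 + (-126 + ((⅛)*(⅐)*2)² + 11*((⅛)*(⅐)*2)) = 338 + (-126 + (1/28)² + 11*(1/28)) = 338 + (-126 + 1/784 + 11/28) = 338 - 98475/784 = 166517/784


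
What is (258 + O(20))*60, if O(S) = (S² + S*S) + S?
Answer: 64680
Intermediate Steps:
O(S) = S + 2*S² (O(S) = (S² + S²) + S = 2*S² + S = S + 2*S²)
(258 + O(20))*60 = (258 + 20*(1 + 2*20))*60 = (258 + 20*(1 + 40))*60 = (258 + 20*41)*60 = (258 + 820)*60 = 1078*60 = 64680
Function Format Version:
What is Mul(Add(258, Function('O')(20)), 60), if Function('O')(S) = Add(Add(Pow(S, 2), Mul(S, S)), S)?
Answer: 64680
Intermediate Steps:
Function('O')(S) = Add(S, Mul(2, Pow(S, 2))) (Function('O')(S) = Add(Add(Pow(S, 2), Pow(S, 2)), S) = Add(Mul(2, Pow(S, 2)), S) = Add(S, Mul(2, Pow(S, 2))))
Mul(Add(258, Function('O')(20)), 60) = Mul(Add(258, Mul(20, Add(1, Mul(2, 20)))), 60) = Mul(Add(258, Mul(20, Add(1, 40))), 60) = Mul(Add(258, Mul(20, 41)), 60) = Mul(Add(258, 820), 60) = Mul(1078, 60) = 64680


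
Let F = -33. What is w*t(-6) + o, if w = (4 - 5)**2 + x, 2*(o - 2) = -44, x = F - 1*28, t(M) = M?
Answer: 340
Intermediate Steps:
x = -61 (x = -33 - 1*28 = -33 - 28 = -61)
o = -20 (o = 2 + (1/2)*(-44) = 2 - 22 = -20)
w = -60 (w = (4 - 5)**2 - 61 = (-1)**2 - 61 = 1 - 61 = -60)
w*t(-6) + o = -60*(-6) - 20 = 360 - 20 = 340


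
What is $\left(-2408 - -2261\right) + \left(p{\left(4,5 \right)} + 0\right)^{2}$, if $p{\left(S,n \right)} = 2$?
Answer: $-143$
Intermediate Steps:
$\left(-2408 - -2261\right) + \left(p{\left(4,5 \right)} + 0\right)^{2} = \left(-2408 - -2261\right) + \left(2 + 0\right)^{2} = \left(-2408 + 2261\right) + 2^{2} = -147 + 4 = -143$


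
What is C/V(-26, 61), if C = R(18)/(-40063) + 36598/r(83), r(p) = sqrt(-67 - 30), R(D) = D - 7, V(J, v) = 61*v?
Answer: -11/149074423 - 36598*I*sqrt(97)/360937 ≈ -7.3789e-8 - 0.99865*I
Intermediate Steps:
R(D) = -7 + D
r(p) = I*sqrt(97) (r(p) = sqrt(-97) = I*sqrt(97))
C = -11/40063 - 36598*I*sqrt(97)/97 (C = (-7 + 18)/(-40063) + 36598/((I*sqrt(97))) = 11*(-1/40063) + 36598*(-I*sqrt(97)/97) = -11/40063 - 36598*I*sqrt(97)/97 ≈ -0.00027457 - 3716.0*I)
C/V(-26, 61) = (-11/40063 - 36598*I*sqrt(97)/97)/((61*61)) = (-11/40063 - 36598*I*sqrt(97)/97)/3721 = (-11/40063 - 36598*I*sqrt(97)/97)*(1/3721) = -11/149074423 - 36598*I*sqrt(97)/360937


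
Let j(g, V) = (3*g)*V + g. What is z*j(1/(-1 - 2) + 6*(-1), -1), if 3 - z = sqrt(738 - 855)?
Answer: 38 - 38*I*sqrt(13) ≈ 38.0 - 137.01*I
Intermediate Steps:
j(g, V) = g + 3*V*g (j(g, V) = 3*V*g + g = g + 3*V*g)
z = 3 - 3*I*sqrt(13) (z = 3 - sqrt(738 - 855) = 3 - sqrt(-117) = 3 - 3*I*sqrt(13) ≈ 3.0 - 10.817*I)
z*j(1/(-1 - 2) + 6*(-1), -1) = (3 - 3*I*sqrt(13))*((1/(-1 - 2) + 6*(-1))*(1 + 3*(-1))) = (3 - 3*I*sqrt(13))*((1/(-3) - 6)*(1 - 3)) = (3 - 3*I*sqrt(13))*((-1/3 - 6)*(-2)) = (3 - 3*I*sqrt(13))*(-19/3*(-2)) = (3 - 3*I*sqrt(13))*(38/3) = 38 - 38*I*sqrt(13)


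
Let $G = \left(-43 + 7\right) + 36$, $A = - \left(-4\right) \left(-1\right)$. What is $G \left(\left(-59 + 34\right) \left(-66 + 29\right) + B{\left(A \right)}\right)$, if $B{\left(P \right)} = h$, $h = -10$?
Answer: $0$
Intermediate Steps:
$A = -4$ ($A = \left(-1\right) 4 = -4$)
$B{\left(P \right)} = -10$
$G = 0$ ($G = -36 + 36 = 0$)
$G \left(\left(-59 + 34\right) \left(-66 + 29\right) + B{\left(A \right)}\right) = 0 \left(\left(-59 + 34\right) \left(-66 + 29\right) - 10\right) = 0 \left(\left(-25\right) \left(-37\right) - 10\right) = 0 \left(925 - 10\right) = 0 \cdot 915 = 0$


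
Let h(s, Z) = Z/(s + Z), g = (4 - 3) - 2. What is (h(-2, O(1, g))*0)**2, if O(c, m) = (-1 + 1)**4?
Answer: 0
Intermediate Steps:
g = -1 (g = 1 - 2 = -1)
O(c, m) = 0 (O(c, m) = 0**4 = 0)
h(s, Z) = Z/(Z + s)
(h(-2, O(1, g))*0)**2 = ((0/(0 - 2))*0)**2 = ((0/(-2))*0)**2 = ((0*(-1/2))*0)**2 = (0*0)**2 = 0**2 = 0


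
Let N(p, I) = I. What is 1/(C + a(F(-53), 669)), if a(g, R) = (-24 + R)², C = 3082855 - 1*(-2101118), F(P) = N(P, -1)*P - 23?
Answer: 1/5599998 ≈ 1.7857e-7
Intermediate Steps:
F(P) = -23 - P (F(P) = -P - 23 = -23 - P)
C = 5183973 (C = 3082855 + 2101118 = 5183973)
1/(C + a(F(-53), 669)) = 1/(5183973 + (-24 + 669)²) = 1/(5183973 + 645²) = 1/(5183973 + 416025) = 1/5599998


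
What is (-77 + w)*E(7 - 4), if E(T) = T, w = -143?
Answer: -660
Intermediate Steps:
(-77 + w)*E(7 - 4) = (-77 - 143)*(7 - 4) = -220*3 = -660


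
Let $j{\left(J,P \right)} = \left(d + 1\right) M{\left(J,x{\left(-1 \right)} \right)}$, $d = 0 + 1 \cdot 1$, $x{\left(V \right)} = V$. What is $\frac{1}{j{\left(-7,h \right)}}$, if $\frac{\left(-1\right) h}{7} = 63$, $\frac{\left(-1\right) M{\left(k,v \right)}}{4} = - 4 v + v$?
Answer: $- \frac{1}{24} \approx -0.041667$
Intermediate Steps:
$M{\left(k,v \right)} = 12 v$ ($M{\left(k,v \right)} = - 4 \left(- 4 v + v\right) = - 4 \left(- 3 v\right) = 12 v$)
$d = 1$ ($d = 0 + 1 = 1$)
$h = -441$ ($h = \left(-7\right) 63 = -441$)
$j{\left(J,P \right)} = -24$ ($j{\left(J,P \right)} = \left(1 + 1\right) 12 \left(-1\right) = 2 \left(-12\right) = -24$)
$\frac{1}{j{\left(-7,h \right)}} = \frac{1}{-24} = - \frac{1}{24}$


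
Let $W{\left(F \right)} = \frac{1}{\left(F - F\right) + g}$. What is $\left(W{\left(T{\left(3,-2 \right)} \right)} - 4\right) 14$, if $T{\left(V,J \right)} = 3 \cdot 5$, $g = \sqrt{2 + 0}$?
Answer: $-56 + 7 \sqrt{2} \approx -46.101$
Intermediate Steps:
$g = \sqrt{2} \approx 1.4142$
$T{\left(V,J \right)} = 15$
$W{\left(F \right)} = \frac{\sqrt{2}}{2}$ ($W{\left(F \right)} = \frac{1}{\left(F - F\right) + \sqrt{2}} = \frac{1}{0 + \sqrt{2}} = \frac{1}{\sqrt{2}} = \frac{\sqrt{2}}{2}$)
$\left(W{\left(T{\left(3,-2 \right)} \right)} - 4\right) 14 = \left(\frac{\sqrt{2}}{2} - 4\right) 14 = \left(-4 + \frac{\sqrt{2}}{2}\right) 14 = -56 + 7 \sqrt{2}$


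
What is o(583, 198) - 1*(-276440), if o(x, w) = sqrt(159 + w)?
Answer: 276440 + sqrt(357) ≈ 2.7646e+5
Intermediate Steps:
o(583, 198) - 1*(-276440) = sqrt(159 + 198) - 1*(-276440) = sqrt(357) + 276440 = 276440 + sqrt(357)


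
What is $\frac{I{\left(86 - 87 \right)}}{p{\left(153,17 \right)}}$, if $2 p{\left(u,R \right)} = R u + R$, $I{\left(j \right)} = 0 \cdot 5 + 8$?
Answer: $\frac{8}{1309} \approx 0.0061115$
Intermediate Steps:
$I{\left(j \right)} = 8$ ($I{\left(j \right)} = 0 + 8 = 8$)
$p{\left(u,R \right)} = \frac{R}{2} + \frac{R u}{2}$ ($p{\left(u,R \right)} = \frac{R u + R}{2} = \frac{R + R u}{2} = \frac{R}{2} + \frac{R u}{2}$)
$\frac{I{\left(86 - 87 \right)}}{p{\left(153,17 \right)}} = \frac{8}{\frac{1}{2} \cdot 17 \left(1 + 153\right)} = \frac{8}{\frac{1}{2} \cdot 17 \cdot 154} = \frac{8}{1309}$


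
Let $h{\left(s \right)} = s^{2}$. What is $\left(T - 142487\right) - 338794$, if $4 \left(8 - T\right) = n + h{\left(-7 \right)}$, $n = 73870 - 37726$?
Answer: $- \frac{1961285}{4} \approx -4.9032 \cdot 10^{5}$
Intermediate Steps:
$n = 36144$ ($n = 73870 - 37726 = 36144$)
$T = - \frac{36161}{4}$ ($T = 8 - \frac{36144 + \left(-7\right)^{2}}{4} = 8 - \frac{36144 + 49}{4} = 8 - \frac{36193}{4} = - \frac{36161}{4} \approx -9040.3$)
$\left(T - 142487\right) - 338794 = \left(- \frac{36161}{4} - 142487\right) - 338794 = - \frac{606109}{4} - 338794 = - \frac{1961285}{4}$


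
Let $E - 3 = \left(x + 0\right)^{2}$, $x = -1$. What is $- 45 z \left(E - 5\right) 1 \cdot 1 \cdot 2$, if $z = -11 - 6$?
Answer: $-1530$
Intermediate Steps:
$z = -17$ ($z = -11 - 6 = -17$)
$E = 4$ ($E = 3 + \left(-1 + 0\right)^{2} = 3 + \left(-1\right)^{2} = 3 + 1 = 4$)
$- 45 z \left(E - 5\right) 1 \cdot 1 \cdot 2 = \left(-45\right) \left(-17\right) \left(4 - 5\right) 1 \cdot 1 \cdot 2 = 765 \left(- 1 \cdot 2\right) = 765 \left(\left(-1\right) 2\right) = 765 \left(-2\right) = -1530$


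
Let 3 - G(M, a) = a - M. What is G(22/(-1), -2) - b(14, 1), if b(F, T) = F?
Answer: -31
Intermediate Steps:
G(M, a) = 3 + M - a (G(M, a) = 3 - (a - M) = 3 + (M - a) = 3 + M - a)
G(22/(-1), -2) - b(14, 1) = (3 + 22/(-1) - 1*(-2)) - 1*14 = (3 + 22*(-1) + 2) - 14 = (3 - 22 + 2) - 14 = -17 - 14 = -31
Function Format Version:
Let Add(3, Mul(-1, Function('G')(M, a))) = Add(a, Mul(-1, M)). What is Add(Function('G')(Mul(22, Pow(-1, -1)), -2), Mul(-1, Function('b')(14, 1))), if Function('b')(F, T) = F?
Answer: -31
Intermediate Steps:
Function('G')(M, a) = Add(3, M, Mul(-1, a)) (Function('G')(M, a) = Add(3, Mul(-1, Add(a, Mul(-1, M)))) = Add(3, Add(M, Mul(-1, a))) = Add(3, M, Mul(-1, a)))
Add(Function('G')(Mul(22, Pow(-1, -1)), -2), Mul(-1, Function('b')(14, 1))) = Add(Add(3, Mul(22, Pow(-1, -1)), Mul(-1, -2)), Mul(-1, 14)) = Add(Add(3, Mul(22, -1), 2), -14) = Add(Add(3, -22, 2), -14) = Add(-17, -14) = -31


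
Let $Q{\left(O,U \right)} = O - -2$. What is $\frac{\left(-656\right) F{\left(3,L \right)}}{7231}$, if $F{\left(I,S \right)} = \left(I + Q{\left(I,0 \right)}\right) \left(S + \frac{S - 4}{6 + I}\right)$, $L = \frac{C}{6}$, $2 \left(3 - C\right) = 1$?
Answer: $- \frac{2624}{195237} \approx -0.01344$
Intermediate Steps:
$C = \frac{5}{2}$ ($C = 3 - \frac{1}{2} = \frac{5}{2} \approx 2.5$)
$Q{\left(O,U \right)} = 2 + O$ ($Q{\left(O,U \right)} = O + 2 = 2 + O$)
$L = \frac{5}{12}$ ($L = \frac{5}{2 \cdot 6} = \frac{5}{2} \cdot \frac{1}{6} = \frac{5}{12} \approx 0.41667$)
$F{\left(I,S \right)} = \left(2 + 2 I\right) \left(S + \frac{-4 + S}{6 + I}\right)$ ($F{\left(I,S \right)} = \left(I + \left(2 + I\right)\right) \left(S + \frac{S - 4}{6 + I}\right) = \left(2 + 2 I\right) \left(S + \frac{-4 + S}{6 + I}\right)$)
$\frac{\left(-656\right) F{\left(3,L \right)}}{7231} = \frac{\left(-656\right) \frac{2 \left(-4 - 12 + 7 \cdot \frac{5}{12} + \frac{5 \cdot 3^{2}}{12} + 8 \cdot 3 \cdot \frac{5}{12}\right)}{6 + 3}}{7231} = - 656 \frac{2 \left(-4 - 12 + \frac{35}{12} + \frac{5}{12} \cdot 9 + 10\right)}{9} \cdot \frac{1}{7231} = - 656 \cdot 2 \cdot \frac{1}{9} \left(-4 - 12 + \frac{35}{12} + \frac{15}{4} + 10\right) \frac{1}{7231} = - 656 \cdot 2 \cdot \frac{1}{9} \cdot \frac{2}{3} \cdot \frac{1}{7231} = \left(-656\right) \frac{4}{27} \cdot \frac{1}{7231} = \left(- \frac{2624}{27}\right) \frac{1}{7231} = - \frac{2624}{195237}$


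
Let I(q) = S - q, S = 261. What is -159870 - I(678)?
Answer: -159453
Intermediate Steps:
I(q) = 261 - q
-159870 - I(678) = -159870 - (261 - 1*678) = -159870 - (261 - 678) = -159870 - 1*(-417) = -159870 + 417 = -159453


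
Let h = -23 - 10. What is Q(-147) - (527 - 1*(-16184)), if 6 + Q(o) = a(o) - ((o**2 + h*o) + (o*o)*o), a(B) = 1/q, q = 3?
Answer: 9400039/3 ≈ 3.1333e+6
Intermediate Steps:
h = -33
a(B) = 1/3
Q(o) = -17/3 - o**2 - o**3 + 33*o (Q(o) = -6 + (1/3 - ((o**2 - 33*o) + (o*o)*o)) = -6 + (1/3 - ((o**2 - 33*o) + o**2*o)) = -6 + (1/3 - ((o**2 - 33*o) + o**3)) = -6 + (1/3 - (o**2 + o**3 - 33*o)) = -6 + (1/3 + (-o**2 - o**3 + 33*o)) = -6 + (1/3 - o**2 - o**3 + 33*o) = -17/3 - o**2 - o**3 + 33*o)
Q(-147) - (527 - 1*(-16184)) = (-17/3 - 1*(-147)**2 - 1*(-147)**3 + 33*(-147)) - (527 - 1*(-16184)) = (-17/3 - 1*21609 - 1*(-3176523) - 4851) - (527 + 16184) = (-17/3 - 21609 + 3176523 - 4851) - 1*16711 = 9450172/3 - 16711 = 9400039/3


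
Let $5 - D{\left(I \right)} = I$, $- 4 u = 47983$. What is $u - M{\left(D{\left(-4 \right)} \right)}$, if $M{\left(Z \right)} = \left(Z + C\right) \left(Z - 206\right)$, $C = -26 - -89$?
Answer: $\frac{8753}{4} \approx 2188.3$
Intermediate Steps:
$C = 63$ ($C = -26 + 89 = 63$)
$u = - \frac{47983}{4}$ ($u = \left(- \frac{1}{4}\right) 47983 = - \frac{47983}{4} \approx -11996.0$)
$D{\left(I \right)} = 5 - I$
$M{\left(Z \right)} = \left(-206 + Z\right) \left(63 + Z\right)$ ($M{\left(Z \right)} = \left(Z + 63\right) \left(Z - 206\right) = \left(63 + Z\right) \left(-206 + Z\right) = \left(-206 + Z\right) \left(63 + Z\right)$)
$u - M{\left(D{\left(-4 \right)} \right)} = - \frac{47983}{4} - \left(-12978 + \left(5 - -4\right)^{2} - 143 \left(5 - -4\right)\right) = - \frac{47983}{4} - \left(-12978 + \left(5 + 4\right)^{2} - 143 \left(5 + 4\right)\right) = - \frac{47983}{4} - \left(-12978 + 9^{2} - 1287\right) = - \frac{47983}{4} - \left(-12978 + 81 - 1287\right) = - \frac{47983}{4} - -14184 = - \frac{47983}{4} + 14184 = \frac{8753}{4}$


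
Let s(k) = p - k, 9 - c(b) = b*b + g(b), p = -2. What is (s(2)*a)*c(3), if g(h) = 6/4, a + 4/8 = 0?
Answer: -3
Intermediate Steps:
a = -½ (a = -½ + 0 = -½ ≈ -0.50000)
g(h) = 3/2 (g(h) = 6*(¼) = 3/2)
c(b) = 15/2 - b² (c(b) = 9 - (b*b + 3/2) = 9 - (b² + 3/2) = 9 - (3/2 + b²) = 9 + (-3/2 - b²) = 15/2 - b²)
s(k) = -2 - k
(s(2)*a)*c(3) = ((-2 - 1*2)*(-½))*(15/2 - 1*3²) = ((-2 - 2)*(-½))*(15/2 - 1*9) = (-4*(-½))*(15/2 - 9) = 2*(-3/2) = -3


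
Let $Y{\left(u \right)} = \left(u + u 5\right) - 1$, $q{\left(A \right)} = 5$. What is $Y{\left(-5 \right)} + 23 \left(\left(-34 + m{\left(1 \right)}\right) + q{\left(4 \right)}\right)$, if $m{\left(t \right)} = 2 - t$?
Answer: $-675$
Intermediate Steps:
$Y{\left(u \right)} = -1 + 6 u$ ($Y{\left(u \right)} = \left(u + 5 u\right) - 1 = 6 u - 1 = -1 + 6 u$)
$Y{\left(-5 \right)} + 23 \left(\left(-34 + m{\left(1 \right)}\right) + q{\left(4 \right)}\right) = \left(-1 + 6 \left(-5\right)\right) + 23 \left(\left(-34 + \left(2 - 1\right)\right) + 5\right) = \left(-1 - 30\right) + 23 \left(\left(-34 + \left(2 - 1\right)\right) + 5\right) = -31 + 23 \left(\left(-34 + 1\right) + 5\right) = -31 + 23 \left(-33 + 5\right) = -31 + 23 \left(-28\right) = -31 - 644 = -675$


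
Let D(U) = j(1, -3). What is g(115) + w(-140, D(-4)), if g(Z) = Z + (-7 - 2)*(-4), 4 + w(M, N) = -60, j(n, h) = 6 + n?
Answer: 87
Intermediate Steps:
D(U) = 7 (D(U) = 6 + 1 = 7)
w(M, N) = -64 (w(M, N) = -4 - 60 = -64)
g(Z) = 36 + Z (g(Z) = Z - 9*(-4) = Z + 36 = 36 + Z)
g(115) + w(-140, D(-4)) = (36 + 115) - 64 = 151 - 64 = 87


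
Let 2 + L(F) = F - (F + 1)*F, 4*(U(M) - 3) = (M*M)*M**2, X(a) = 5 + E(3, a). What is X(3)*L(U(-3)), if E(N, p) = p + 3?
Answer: -95491/16 ≈ -5968.2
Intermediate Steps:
E(N, p) = 3 + p
X(a) = 8 + a (X(a) = 5 + (3 + a) = 8 + a)
U(M) = 3 + M**4/4 (U(M) = 3 + ((M*M)*M**2)/4 = 3 + (M**2*M**2)/4 = 3 + M**4/4)
L(F) = -2 + F - F*(1 + F) (L(F) = -2 + (F - (F + 1)*F) = -2 + (F - (1 + F)*F) = -2 + (F - F*(1 + F)) = -2 + F - F*(1 + F))
X(3)*L(U(-3)) = (8 + 3)*(-2 - (3 + (1/4)*(-3)**4)**2) = 11*(-2 - (3 + (1/4)*81)**2) = 11*(-2 - (3 + 81/4)**2) = 11*(-2 - (93/4)**2) = 11*(-2 - 1*8649/16) = 11*(-2 - 8649/16) = 11*(-8681/16) = -95491/16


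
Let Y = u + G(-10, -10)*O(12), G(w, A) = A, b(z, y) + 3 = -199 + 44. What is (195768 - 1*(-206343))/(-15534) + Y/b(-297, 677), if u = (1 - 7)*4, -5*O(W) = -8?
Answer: -3495121/136354 ≈ -25.633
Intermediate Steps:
b(z, y) = -158 (b(z, y) = -3 + (-199 + 44) = -3 - 155 = -158)
O(W) = 8/5 (O(W) = -⅕*(-8) = 8/5)
u = -24 (u = -6*4 = -24)
Y = -40 (Y = -24 - 10*8/5 = -24 - 16 = -40)
(195768 - 1*(-206343))/(-15534) + Y/b(-297, 677) = (195768 - 1*(-206343))/(-15534) - 40/(-158) = (195768 + 206343)*(-1/15534) - 40*(-1/158) = 402111*(-1/15534) + 20/79 = -44679/1726 + 20/79 = -3495121/136354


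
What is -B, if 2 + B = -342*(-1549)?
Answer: -529756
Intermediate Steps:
B = 529756 (B = -2 - 342*(-1549) = -2 + 529758 = 529756)
-B = -1*529756 = -529756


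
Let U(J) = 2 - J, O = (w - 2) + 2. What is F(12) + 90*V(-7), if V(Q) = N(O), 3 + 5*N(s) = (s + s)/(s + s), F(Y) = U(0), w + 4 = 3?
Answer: -34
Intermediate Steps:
w = -1 (w = -4 + 3 = -1)
O = -1 (O = (-1 - 2) + 2 = -3 + 2 = -1)
F(Y) = 2 (F(Y) = 2 - 1*0 = 2 + 0 = 2)
N(s) = -⅖ (N(s) = -⅗ + ((s + s)/(s + s))/5 = -⅗ + ((2*s)/((2*s)))/5 = -⅗ + ((2*s)*(1/(2*s)))/5 = -⅗ + (⅕)*1 = -⅗ + ⅕ = -⅖)
V(Q) = -⅖
F(12) + 90*V(-7) = 2 + 90*(-⅖) = 2 - 36 = -34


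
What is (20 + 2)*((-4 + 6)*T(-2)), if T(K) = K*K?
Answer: 176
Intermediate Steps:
T(K) = K**2
(20 + 2)*((-4 + 6)*T(-2)) = (20 + 2)*((-4 + 6)*(-2)**2) = 22*(2*4) = 22*8 = 176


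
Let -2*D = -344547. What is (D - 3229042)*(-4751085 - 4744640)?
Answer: 58052466129325/2 ≈ 2.9026e+13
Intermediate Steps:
D = 344547/2 (D = -1/2*(-344547) = 344547/2 ≈ 1.7227e+5)
(D - 3229042)*(-4751085 - 4744640) = (344547/2 - 3229042)*(-4751085 - 4744640) = -6113537/2*(-9495725) = 58052466129325/2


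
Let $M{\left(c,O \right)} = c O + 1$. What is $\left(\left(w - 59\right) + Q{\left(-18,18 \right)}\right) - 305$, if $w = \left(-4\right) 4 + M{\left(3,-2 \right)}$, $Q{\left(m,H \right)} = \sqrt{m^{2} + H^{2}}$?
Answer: $-385 + 18 \sqrt{2} \approx -359.54$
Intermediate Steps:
$M{\left(c,O \right)} = 1 + O c$ ($M{\left(c,O \right)} = O c + 1 = 1 + O c$)
$Q{\left(m,H \right)} = \sqrt{H^{2} + m^{2}}$
$w = -21$ ($w = \left(-4\right) 4 + \left(1 - 6\right) = -16 + \left(1 - 6\right) = -16 - 5 = -21$)
$\left(\left(w - 59\right) + Q{\left(-18,18 \right)}\right) - 305 = \left(\left(-21 - 59\right) + \sqrt{18^{2} + \left(-18\right)^{2}}\right) - 305 = \left(-80 + \sqrt{324 + 324}\right) - 305 = \left(-80 + \sqrt{648}\right) - 305 = \left(-80 + 18 \sqrt{2}\right) - 305 = -385 + 18 \sqrt{2}$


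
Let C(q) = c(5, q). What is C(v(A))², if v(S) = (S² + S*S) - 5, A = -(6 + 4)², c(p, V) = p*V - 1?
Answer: 9994800676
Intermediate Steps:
c(p, V) = -1 + V*p (c(p, V) = V*p - 1 = -1 + V*p)
A = -100 (A = -1*10² = -1*100 = -100)
v(S) = -5 + 2*S² (v(S) = (S² + S²) - 5 = 2*S² - 5 = -5 + 2*S²)
C(q) = -1 + 5*q (C(q) = -1 + q*5 = -1 + 5*q)
C(v(A))² = (-1 + 5*(-5 + 2*(-100)²))² = (-1 + 5*(-5 + 2*10000))² = (-1 + 5*(-5 + 20000))² = (-1 + 5*19995)² = (-1 + 99975)² = 99974² = 9994800676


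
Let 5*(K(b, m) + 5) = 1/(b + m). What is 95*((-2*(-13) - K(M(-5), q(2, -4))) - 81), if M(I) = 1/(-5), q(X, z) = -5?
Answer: -123405/26 ≈ -4746.3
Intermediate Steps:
M(I) = -1/5
K(b, m) = -5 + 1/(5*(b + m))
95*((-2*(-13) - K(M(-5), q(2, -4))) - 81) = 95*((-2*(-13) - (1/5 - 5*(-1/5) - 5*(-5))/(-1/5 - 5)) - 81) = 95*((26 - (1/5 + 1 + 25)/(-26/5)) - 81) = 95*((26 - (-5)*131/(26*5)) - 81) = 95*((26 - 1*(-131/26)) - 81) = 95*((26 + 131/26) - 81) = 95*(807/26 - 81) = 95*(-1299/26) = -123405/26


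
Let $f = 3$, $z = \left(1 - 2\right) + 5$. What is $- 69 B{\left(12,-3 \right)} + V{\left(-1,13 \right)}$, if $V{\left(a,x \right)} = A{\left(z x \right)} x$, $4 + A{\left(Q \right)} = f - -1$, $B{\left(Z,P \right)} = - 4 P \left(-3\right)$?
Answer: $2484$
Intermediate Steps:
$z = 4$ ($z = -1 + 5 = 4$)
$B{\left(Z,P \right)} = 12 P$
$A{\left(Q \right)} = 0$ ($A{\left(Q \right)} = -4 + \left(3 - -1\right) = -4 + \left(3 + 1\right) = -4 + 4 = 0$)
$V{\left(a,x \right)} = 0$ ($V{\left(a,x \right)} = 0 x = 0$)
$- 69 B{\left(12,-3 \right)} + V{\left(-1,13 \right)} = - 69 \cdot 12 \left(-3\right) + 0 = \left(-69\right) \left(-36\right) + 0 = 2484 + 0 = 2484$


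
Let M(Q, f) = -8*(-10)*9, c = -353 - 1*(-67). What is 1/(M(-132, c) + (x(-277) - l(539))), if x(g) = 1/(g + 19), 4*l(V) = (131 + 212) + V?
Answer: 129/64435 ≈ 0.0020020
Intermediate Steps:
c = -286 (c = -353 + 67 = -286)
M(Q, f) = 720 (M(Q, f) = 80*9 = 720)
l(V) = 343/4 + V/4 (l(V) = ((131 + 212) + V)/4 = (343 + V)/4 = 343/4 + V/4)
x(g) = 1/(19 + g)
1/(M(-132, c) + (x(-277) - l(539))) = 1/(720 + (1/(19 - 277) - (343/4 + (1/4)*539))) = 1/(720 + (1/(-258) - (343/4 + 539/4))) = 1/(720 + (-1/258 - 1*441/2)) = 1/(720 + (-1/258 - 441/2)) = 1/(720 - 28445/129) = 1/(64435/129) = 129/64435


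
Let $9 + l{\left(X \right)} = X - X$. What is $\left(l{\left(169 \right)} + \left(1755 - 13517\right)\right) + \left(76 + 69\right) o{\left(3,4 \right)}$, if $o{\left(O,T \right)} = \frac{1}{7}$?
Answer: $- \frac{82252}{7} \approx -11750.0$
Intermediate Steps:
$o{\left(O,T \right)} = \frac{1}{7}$
$l{\left(X \right)} = -9$ ($l{\left(X \right)} = -9 + \left(X - X\right) = -9 + 0 = -9$)
$\left(l{\left(169 \right)} + \left(1755 - 13517\right)\right) + \left(76 + 69\right) o{\left(3,4 \right)} = \left(-9 + \left(1755 - 13517\right)\right) + \left(76 + 69\right) \frac{1}{7} = \left(-9 - 11762\right) + 145 \cdot \frac{1}{7} = -11771 + \frac{145}{7} = - \frac{82252}{7}$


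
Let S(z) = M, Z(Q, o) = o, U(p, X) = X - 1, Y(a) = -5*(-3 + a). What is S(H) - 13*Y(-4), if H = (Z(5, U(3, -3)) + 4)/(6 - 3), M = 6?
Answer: -449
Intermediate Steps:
Y(a) = 15 - 5*a
U(p, X) = -1 + X
H = 0 (H = ((-1 - 3) + 4)/(6 - 3) = (-4 + 4)/3 = 0*(⅓) = 0)
S(z) = 6
S(H) - 13*Y(-4) = 6 - 13*(15 - 5*(-4)) = 6 - 13*(15 + 20) = 6 - 13*35 = 6 - 455 = -449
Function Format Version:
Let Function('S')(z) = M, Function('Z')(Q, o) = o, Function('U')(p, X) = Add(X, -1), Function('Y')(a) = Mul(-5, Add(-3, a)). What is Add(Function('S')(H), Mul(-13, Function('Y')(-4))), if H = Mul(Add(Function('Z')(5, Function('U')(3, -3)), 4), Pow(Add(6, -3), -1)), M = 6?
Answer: -449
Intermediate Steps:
Function('Y')(a) = Add(15, Mul(-5, a))
Function('U')(p, X) = Add(-1, X)
H = 0 (H = Mul(Add(Add(-1, -3), 4), Pow(Add(6, -3), -1)) = Mul(Add(-4, 4), Pow(3, -1)) = Mul(0, Rational(1, 3)) = 0)
Function('S')(z) = 6
Add(Function('S')(H), Mul(-13, Function('Y')(-4))) = Add(6, Mul(-13, Add(15, Mul(-5, -4)))) = Add(6, Mul(-13, Add(15, 20))) = Add(6, Mul(-13, 35)) = Add(6, -455) = -449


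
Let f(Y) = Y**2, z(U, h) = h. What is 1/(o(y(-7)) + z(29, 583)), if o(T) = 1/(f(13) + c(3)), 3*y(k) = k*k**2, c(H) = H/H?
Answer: 170/99111 ≈ 0.0017152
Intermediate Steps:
c(H) = 1
y(k) = k**3/3 (y(k) = (k*k**2)/3 = k**3/3)
o(T) = 1/170 (o(T) = 1/(13**2 + 1) = 1/(169 + 1) = 1/170)
1/(o(y(-7)) + z(29, 583)) = 1/(1/170 + 583) = 1/(99111/170) = 170/99111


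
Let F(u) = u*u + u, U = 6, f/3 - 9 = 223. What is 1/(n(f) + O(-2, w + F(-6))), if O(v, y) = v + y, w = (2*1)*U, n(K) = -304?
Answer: -1/264 ≈ -0.0037879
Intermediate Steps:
f = 696 (f = 27 + 3*223 = 27 + 669 = 696)
F(u) = u + u² (F(u) = u² + u = u + u²)
w = 12 (w = (2*1)*6 = 2*6 = 12)
1/(n(f) + O(-2, w + F(-6))) = 1/(-304 + (-2 + (12 - 6*(1 - 6)))) = 1/(-304 + (-2 + (12 - 6*(-5)))) = 1/(-304 + (-2 + (12 + 30))) = 1/(-304 + (-2 + 42)) = 1/(-304 + 40) = 1/(-264) = -1/264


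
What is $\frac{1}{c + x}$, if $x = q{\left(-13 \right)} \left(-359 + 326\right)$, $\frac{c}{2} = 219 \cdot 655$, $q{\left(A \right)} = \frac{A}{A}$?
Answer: $\frac{1}{286857} \approx 3.4861 \cdot 10^{-6}$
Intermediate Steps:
$q{\left(A \right)} = 1$
$c = 286890$ ($c = 2 \cdot 219 \cdot 655 = 2 \cdot 143445 = 286890$)
$x = -33$ ($x = 1 \left(-359 + 326\right) = 1 \left(-33\right) = -33$)
$\frac{1}{c + x} = \frac{1}{286890 - 33} = \frac{1}{286857}$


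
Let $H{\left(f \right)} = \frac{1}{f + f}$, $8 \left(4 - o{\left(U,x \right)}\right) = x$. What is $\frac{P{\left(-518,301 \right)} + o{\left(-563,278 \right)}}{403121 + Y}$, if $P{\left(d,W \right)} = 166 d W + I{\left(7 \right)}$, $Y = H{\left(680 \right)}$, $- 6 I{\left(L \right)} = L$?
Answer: $- \frac{105600273260}{1644733683} \approx -64.205$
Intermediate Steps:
$o{\left(U,x \right)} = 4 - \frac{x}{8}$
$H{\left(f \right)} = \frac{1}{2 f}$
$I{\left(L \right)} = - \frac{L}{6}$
$Y = \frac{1}{1360}$ ($Y = \frac{1}{2 \cdot 680} = \frac{1}{2} \cdot \frac{1}{680} = \frac{1}{1360} \approx 0.00073529$)
$P{\left(d,W \right)} = - \frac{7}{6} + 166 W d$ ($P{\left(d,W \right)} = 166 d W - \frac{7}{6} = 166 W d - \frac{7}{6} = - \frac{7}{6} + 166 W d$)
$\frac{P{\left(-518,301 \right)} + o{\left(-563,278 \right)}}{403121 + Y} = \frac{\left(- \frac{7}{6} + 166 \cdot 301 \left(-518\right)\right) + \left(4 - \frac{139}{4}\right)}{403121 + \frac{1}{1360}} = \frac{\left(- \frac{7}{6} - 25882388\right) + \left(4 - \frac{139}{4}\right)}{\frac{548244561}{1360}} = \left(- \frac{155294335}{6} - \frac{123}{4}\right) \frac{1360}{548244561} = \left(- \frac{310589039}{12}\right) \frac{1360}{548244561} = - \frac{105600273260}{1644733683}$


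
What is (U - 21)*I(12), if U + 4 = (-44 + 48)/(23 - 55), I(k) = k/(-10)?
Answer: 603/20 ≈ 30.150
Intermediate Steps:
I(k) = -k/10 (I(k) = k*(-⅒) = -k/10)
U = -33/8 (U = -4 + (-44 + 48)/(23 - 55) = -4 + 4/(-32) = -4 + 4*(-1/32) = -4 - ⅛ = -33/8 ≈ -4.1250)
(U - 21)*I(12) = (-33/8 - 21)*(-⅒*12) = -201/8*(-6/5) = 603/20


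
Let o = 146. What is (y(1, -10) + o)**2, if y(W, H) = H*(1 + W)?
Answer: 15876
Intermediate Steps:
(y(1, -10) + o)**2 = (-10*(1 + 1) + 146)**2 = (-10*2 + 146)**2 = (-20 + 146)**2 = 126**2 = 15876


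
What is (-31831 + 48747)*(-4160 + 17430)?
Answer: 224475320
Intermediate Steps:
(-31831 + 48747)*(-4160 + 17430) = 16916*13270 = 224475320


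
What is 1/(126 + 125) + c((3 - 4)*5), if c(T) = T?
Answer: -1254/251 ≈ -4.9960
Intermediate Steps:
1/(126 + 125) + c((3 - 4)*5) = 1/(126 + 125) + (3 - 4)*5 = 1/251 - 1*5 = 1/251 - 5 = -1254/251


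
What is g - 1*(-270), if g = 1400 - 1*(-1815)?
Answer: 3485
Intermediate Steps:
g = 3215 (g = 1400 + 1815 = 3215)
g - 1*(-270) = 3215 - 1*(-270) = 3215 + 270 = 3485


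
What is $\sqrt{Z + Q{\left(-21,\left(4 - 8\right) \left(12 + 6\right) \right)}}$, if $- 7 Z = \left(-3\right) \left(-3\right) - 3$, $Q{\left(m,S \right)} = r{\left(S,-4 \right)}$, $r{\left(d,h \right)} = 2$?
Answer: $\frac{2 \sqrt{14}}{7} \approx 1.069$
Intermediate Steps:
$Q{\left(m,S \right)} = 2$
$Z = - \frac{6}{7}$ ($Z = - \frac{\left(-3\right) \left(-3\right) - 3}{7} = - \frac{9 - 3}{7} = \left(- \frac{1}{7}\right) 6 = - \frac{6}{7} \approx -0.85714$)
$\sqrt{Z + Q{\left(-21,\left(4 - 8\right) \left(12 + 6\right) \right)}} = \sqrt{- \frac{6}{7} + 2} = \sqrt{\frac{8}{7}} = \frac{2 \sqrt{14}}{7}$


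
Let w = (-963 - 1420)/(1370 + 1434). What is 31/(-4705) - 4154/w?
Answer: 54802900407/11212015 ≈ 4887.9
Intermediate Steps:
w = -2383/2804 ≈ -0.84986
31/(-4705) - 4154/w = 31/(-4705) - 4154/(-2383/2804) = 31*(-1/4705) - 4154*(-2804/2383) = -31/4705 + 11647816/2383 = 54802900407/11212015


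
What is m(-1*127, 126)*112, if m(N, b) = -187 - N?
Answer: -6720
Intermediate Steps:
m(-1*127, 126)*112 = (-187 - (-1)*127)*112 = (-187 - 1*(-127))*112 = (-187 + 127)*112 = -60*112 = -6720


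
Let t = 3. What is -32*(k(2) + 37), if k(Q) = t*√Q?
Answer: -1184 - 96*√2 ≈ -1319.8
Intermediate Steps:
k(Q) = 3*√Q
-32*(k(2) + 37) = -32*(3*√2 + 37) = -32*(37 + 3*√2) = -1184 - 96*√2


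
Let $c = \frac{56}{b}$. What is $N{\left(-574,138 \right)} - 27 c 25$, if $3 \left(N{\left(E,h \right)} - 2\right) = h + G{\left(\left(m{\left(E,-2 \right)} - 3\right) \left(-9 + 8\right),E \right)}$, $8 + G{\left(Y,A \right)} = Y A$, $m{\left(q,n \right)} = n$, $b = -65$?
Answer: $- \frac{12862}{39} \approx -329.79$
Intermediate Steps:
$G{\left(Y,A \right)} = -8 + A Y$ ($G{\left(Y,A \right)} = -8 + Y A = -8 + A Y$)
$N{\left(E,h \right)} = - \frac{2}{3} + \frac{h}{3} + \frac{5 E}{3}$ ($N{\left(E,h \right)} = 2 + \frac{h + \left(-8 + E \left(-2 - 3\right) \left(-9 + 8\right)\right)}{3} = 2 + \frac{h + \left(-8 + E \left(\left(-5\right) \left(-1\right)\right)\right)}{3} = 2 + \frac{h + \left(-8 + E 5\right)}{3} = 2 + \frac{h + \left(-8 + 5 E\right)}{3} = 2 + \frac{-8 + h + 5 E}{3} = 2 + \left(- \frac{8}{3} + \frac{h}{3} + \frac{5 E}{3}\right) = - \frac{2}{3} + \frac{h}{3} + \frac{5 E}{3}$)
$c = - \frac{56}{65}$ ($c = \frac{56}{-65} = 56 \left(- \frac{1}{65}\right) = - \frac{56}{65} \approx -0.86154$)
$N{\left(-574,138 \right)} - 27 c 25 = \left(- \frac{2}{3} + \frac{1}{3} \cdot 138 + \frac{5}{3} \left(-574\right)\right) - 27 \left(- \frac{56}{65}\right) 25 = \left(- \frac{2}{3} + 46 - \frac{2870}{3}\right) - \left(- \frac{1512}{65}\right) 25 = - \frac{2734}{3} - - \frac{7560}{13} = - \frac{2734}{3} + \frac{7560}{13} = - \frac{12862}{39}$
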